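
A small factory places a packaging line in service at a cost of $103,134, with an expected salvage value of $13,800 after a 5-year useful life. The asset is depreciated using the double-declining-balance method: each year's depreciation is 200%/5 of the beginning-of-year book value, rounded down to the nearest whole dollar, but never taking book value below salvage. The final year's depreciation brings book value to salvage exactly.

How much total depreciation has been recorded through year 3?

Depreciable base = $103,134 − $13,800 = $89,334.
Year 1: ⌊$103,134 × 200%/5⌋ = $41,253. Book value $61,881.
Year 2: ⌊$61,881 × 200%/5⌋ = $24,752. Book value $37,129.
Year 3: ⌊$37,129 × 200%/5⌋ = $14,851. Book value $22,278.
Accumulated through year 3 = $103,134 − $22,278 = $80,856.

$80,856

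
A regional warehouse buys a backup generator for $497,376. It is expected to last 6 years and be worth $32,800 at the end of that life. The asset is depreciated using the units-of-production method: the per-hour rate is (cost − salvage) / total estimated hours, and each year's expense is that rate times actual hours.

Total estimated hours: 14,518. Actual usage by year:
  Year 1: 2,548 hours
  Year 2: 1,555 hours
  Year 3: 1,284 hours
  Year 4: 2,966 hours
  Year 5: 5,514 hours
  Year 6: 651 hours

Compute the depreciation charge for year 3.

$41,088

Depreciable base = $497,376 − $32,800 = $464,576.
Rate = $464,576 / 14,518 hours = $32 per hour.
Year 1: 2,548 × $32 = $81,536. Book value $415,840.
Year 2: 1,555 × $32 = $49,760. Book value $366,080.
Year 3: 1,284 × $32 = $41,088. Book value $324,992.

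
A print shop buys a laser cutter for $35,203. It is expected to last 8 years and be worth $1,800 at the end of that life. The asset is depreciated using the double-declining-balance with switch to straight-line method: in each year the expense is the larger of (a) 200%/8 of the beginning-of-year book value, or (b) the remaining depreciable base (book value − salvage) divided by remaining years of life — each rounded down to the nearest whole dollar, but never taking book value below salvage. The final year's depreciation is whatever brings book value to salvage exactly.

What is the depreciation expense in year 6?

$2,185

Depreciable base = $35,203 − $1,800 = $33,403.
Year 1: DB = ⌊$35,203 × 200%/8⌋ = $8,800; SL = ⌊$33,403/8⌋ = $4,175 → take DB $8,800. Book value $26,403.
Year 2: DB = ⌊$26,403 × 200%/8⌋ = $6,600; SL = ⌊$24,603/7⌋ = $3,514 → take DB $6,600. Book value $19,803.
Year 3: DB = ⌊$19,803 × 200%/8⌋ = $4,950; SL = ⌊$18,003/6⌋ = $3,000 → take DB $4,950. Book value $14,853.
Year 4: DB = ⌊$14,853 × 200%/8⌋ = $3,713; SL = ⌊$13,053/5⌋ = $2,610 → take DB $3,713. Book value $11,140.
Year 5: DB = ⌊$11,140 × 200%/8⌋ = $2,785; SL = ⌊$9,340/4⌋ = $2,335 → take DB $2,785. Book value $8,355.
Year 6: DB = ⌊$8,355 × 200%/8⌋ = $2,088; SL = ⌊$6,555/3⌋ = $2,185 → take SL $2,185. Book value $6,170.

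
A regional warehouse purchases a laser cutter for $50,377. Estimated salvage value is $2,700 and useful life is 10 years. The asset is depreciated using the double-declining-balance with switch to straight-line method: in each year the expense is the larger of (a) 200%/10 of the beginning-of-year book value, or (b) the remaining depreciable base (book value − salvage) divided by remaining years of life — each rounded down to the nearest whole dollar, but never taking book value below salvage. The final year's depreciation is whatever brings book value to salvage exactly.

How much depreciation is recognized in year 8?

$2,622

Depreciable base = $50,377 − $2,700 = $47,677.
Year 1: DB = ⌊$50,377 × 200%/10⌋ = $10,075; SL = ⌊$47,677/10⌋ = $4,767 → take DB $10,075. Book value $40,302.
Year 2: DB = ⌊$40,302 × 200%/10⌋ = $8,060; SL = ⌊$37,602/9⌋ = $4,178 → take DB $8,060. Book value $32,242.
Year 3: DB = ⌊$32,242 × 200%/10⌋ = $6,448; SL = ⌊$29,542/8⌋ = $3,692 → take DB $6,448. Book value $25,794.
Year 4: DB = ⌊$25,794 × 200%/10⌋ = $5,158; SL = ⌊$23,094/7⌋ = $3,299 → take DB $5,158. Book value $20,636.
Year 5: DB = ⌊$20,636 × 200%/10⌋ = $4,127; SL = ⌊$17,936/6⌋ = $2,989 → take DB $4,127. Book value $16,509.
Year 6: DB = ⌊$16,509 × 200%/10⌋ = $3,301; SL = ⌊$13,809/5⌋ = $2,761 → take DB $3,301. Book value $13,208.
Year 7: DB = ⌊$13,208 × 200%/10⌋ = $2,641; SL = ⌊$10,508/4⌋ = $2,627 → take DB $2,641. Book value $10,567.
Year 8: DB = ⌊$10,567 × 200%/10⌋ = $2,113; SL = ⌊$7,867/3⌋ = $2,622 → take SL $2,622. Book value $7,945.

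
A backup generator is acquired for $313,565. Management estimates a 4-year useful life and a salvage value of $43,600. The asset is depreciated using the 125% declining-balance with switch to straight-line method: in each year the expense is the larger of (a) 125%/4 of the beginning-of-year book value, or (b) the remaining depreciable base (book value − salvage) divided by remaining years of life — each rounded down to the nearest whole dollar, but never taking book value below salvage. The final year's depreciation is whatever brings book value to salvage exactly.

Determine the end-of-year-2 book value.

Depreciable base = $313,565 − $43,600 = $269,965.
Year 1: DB = ⌊$313,565 × 125%/4⌋ = $97,989; SL = ⌊$269,965/4⌋ = $67,491 → take DB $97,989. Book value $215,576.
Year 2: DB = ⌊$215,576 × 125%/4⌋ = $67,367; SL = ⌊$171,976/3⌋ = $57,325 → take DB $67,367. Book value $148,209.

$148,209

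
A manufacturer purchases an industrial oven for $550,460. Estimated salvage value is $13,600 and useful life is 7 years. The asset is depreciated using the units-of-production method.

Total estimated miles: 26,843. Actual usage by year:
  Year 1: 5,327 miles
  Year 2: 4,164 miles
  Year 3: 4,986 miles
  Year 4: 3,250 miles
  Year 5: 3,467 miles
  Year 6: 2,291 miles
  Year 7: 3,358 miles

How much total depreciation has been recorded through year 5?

$423,880

Depreciable base = $550,460 − $13,600 = $536,860.
Rate = $536,860 / 26,843 miles = $20 per mile.
Year 1: 5,327 × $20 = $106,540. Book value $443,920.
Year 2: 4,164 × $20 = $83,280. Book value $360,640.
Year 3: 4,986 × $20 = $99,720. Book value $260,920.
Year 4: 3,250 × $20 = $65,000. Book value $195,920.
Year 5: 3,467 × $20 = $69,340. Book value $126,580.
Accumulated through year 5 = $550,460 − $126,580 = $423,880.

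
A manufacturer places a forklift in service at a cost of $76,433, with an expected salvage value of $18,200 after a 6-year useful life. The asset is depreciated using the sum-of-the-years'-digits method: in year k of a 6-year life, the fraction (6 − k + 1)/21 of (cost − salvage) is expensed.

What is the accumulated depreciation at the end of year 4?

Depreciable base = $76,433 − $18,200 = $58,233.
Sum of the years' digits = 6+5+4+3+2+1 = 21.
Year 1: $58,233 × 6/21 = $16,638. Book value $59,795.
Year 2: $58,233 × 5/21 = $13,865. Book value $45,930.
Year 3: $58,233 × 4/21 = $11,092. Book value $34,838.
Year 4: $58,233 × 3/21 = $8,319. Book value $26,519.
Accumulated through year 4 = $76,433 − $26,519 = $49,914.

$49,914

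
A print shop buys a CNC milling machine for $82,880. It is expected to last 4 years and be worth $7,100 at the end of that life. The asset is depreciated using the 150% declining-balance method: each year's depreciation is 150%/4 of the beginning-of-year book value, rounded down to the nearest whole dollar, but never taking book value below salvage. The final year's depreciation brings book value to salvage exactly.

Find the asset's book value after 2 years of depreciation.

$32,375

Depreciable base = $82,880 − $7,100 = $75,780.
Year 1: ⌊$82,880 × 150%/4⌋ = $31,080. Book value $51,800.
Year 2: ⌊$51,800 × 150%/4⌋ = $19,425. Book value $32,375.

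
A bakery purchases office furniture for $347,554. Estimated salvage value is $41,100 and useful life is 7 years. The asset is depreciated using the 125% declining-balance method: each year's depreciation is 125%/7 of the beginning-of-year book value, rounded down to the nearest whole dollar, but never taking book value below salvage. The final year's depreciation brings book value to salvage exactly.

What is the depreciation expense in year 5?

$28,256

Depreciable base = $347,554 − $41,100 = $306,454.
Year 1: ⌊$347,554 × 125%/7⌋ = $62,063. Book value $285,491.
Year 2: ⌊$285,491 × 125%/7⌋ = $50,980. Book value $234,511.
Year 3: ⌊$234,511 × 125%/7⌋ = $41,876. Book value $192,635.
Year 4: ⌊$192,635 × 125%/7⌋ = $34,399. Book value $158,236.
Year 5: ⌊$158,236 × 125%/7⌋ = $28,256. Book value $129,980.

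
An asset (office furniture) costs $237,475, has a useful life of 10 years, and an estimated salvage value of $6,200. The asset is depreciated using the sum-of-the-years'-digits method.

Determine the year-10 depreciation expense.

$4,205

Depreciable base = $237,475 − $6,200 = $231,275.
Sum of the years' digits = 10+9+8+7+6+5+4+3+2+1 = 55.
Year 1: $231,275 × 10/55 = $42,050. Book value $195,425.
Year 2: $231,275 × 9/55 = $37,845. Book value $157,580.
Year 3: $231,275 × 8/55 = $33,640. Book value $123,940.
Year 4: $231,275 × 7/55 = $29,435. Book value $94,505.
Year 5: $231,275 × 6/55 = $25,230. Book value $69,275.
Year 6: $231,275 × 5/55 = $21,025. Book value $48,250.
Year 7: $231,275 × 4/55 = $16,820. Book value $31,430.
Year 8: $231,275 × 3/55 = $12,615. Book value $18,815.
Year 9: $231,275 × 2/55 = $8,410. Book value $10,405.
Year 10: $231,275 × 1/55 = $4,205. Book value $6,200.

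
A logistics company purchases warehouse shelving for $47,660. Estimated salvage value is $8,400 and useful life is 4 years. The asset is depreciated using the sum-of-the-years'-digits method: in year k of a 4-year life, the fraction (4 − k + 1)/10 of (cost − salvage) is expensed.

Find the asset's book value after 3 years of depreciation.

$12,326

Depreciable base = $47,660 − $8,400 = $39,260.
Sum of the years' digits = 4+3+2+1 = 10.
Year 1: $39,260 × 4/10 = $15,704. Book value $31,956.
Year 2: $39,260 × 3/10 = $11,778. Book value $20,178.
Year 3: $39,260 × 2/10 = $7,852. Book value $12,326.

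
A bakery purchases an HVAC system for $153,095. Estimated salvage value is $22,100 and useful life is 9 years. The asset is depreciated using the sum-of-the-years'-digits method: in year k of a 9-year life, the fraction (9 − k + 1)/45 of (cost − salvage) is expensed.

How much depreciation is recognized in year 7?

Depreciable base = $153,095 − $22,100 = $130,995.
Sum of the years' digits = 9+8+7+6+5+4+3+2+1 = 45.
Year 1: $130,995 × 9/45 = $26,199. Book value $126,896.
Year 2: $130,995 × 8/45 = $23,288. Book value $103,608.
Year 3: $130,995 × 7/45 = $20,377. Book value $83,231.
Year 4: $130,995 × 6/45 = $17,466. Book value $65,765.
Year 5: $130,995 × 5/45 = $14,555. Book value $51,210.
Year 6: $130,995 × 4/45 = $11,644. Book value $39,566.
Year 7: $130,995 × 3/45 = $8,733. Book value $30,833.

$8,733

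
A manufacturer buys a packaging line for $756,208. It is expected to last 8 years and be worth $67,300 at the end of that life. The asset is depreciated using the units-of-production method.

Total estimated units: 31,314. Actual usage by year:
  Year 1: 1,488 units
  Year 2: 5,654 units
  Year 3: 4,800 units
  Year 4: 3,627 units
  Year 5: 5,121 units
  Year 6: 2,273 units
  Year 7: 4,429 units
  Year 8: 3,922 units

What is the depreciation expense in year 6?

Depreciable base = $756,208 − $67,300 = $688,908.
Rate = $688,908 / 31,314 units = $22 per unit.
Year 1: 1,488 × $22 = $32,736. Book value $723,472.
Year 2: 5,654 × $22 = $124,388. Book value $599,084.
Year 3: 4,800 × $22 = $105,600. Book value $493,484.
Year 4: 3,627 × $22 = $79,794. Book value $413,690.
Year 5: 5,121 × $22 = $112,662. Book value $301,028.
Year 6: 2,273 × $22 = $50,006. Book value $251,022.

$50,006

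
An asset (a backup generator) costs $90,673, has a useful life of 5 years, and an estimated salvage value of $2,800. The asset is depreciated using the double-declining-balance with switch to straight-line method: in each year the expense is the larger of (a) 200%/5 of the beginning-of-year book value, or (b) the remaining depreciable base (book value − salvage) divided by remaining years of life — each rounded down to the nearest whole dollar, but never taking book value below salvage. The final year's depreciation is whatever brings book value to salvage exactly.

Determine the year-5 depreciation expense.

Depreciable base = $90,673 − $2,800 = $87,873.
Year 1: DB = ⌊$90,673 × 200%/5⌋ = $36,269; SL = ⌊$87,873/5⌋ = $17,574 → take DB $36,269. Book value $54,404.
Year 2: DB = ⌊$54,404 × 200%/5⌋ = $21,761; SL = ⌊$51,604/4⌋ = $12,901 → take DB $21,761. Book value $32,643.
Year 3: DB = ⌊$32,643 × 200%/5⌋ = $13,057; SL = ⌊$29,843/3⌋ = $9,947 → take DB $13,057. Book value $19,586.
Year 4: DB = ⌊$19,586 × 200%/5⌋ = $7,834; SL = ⌊$16,786/2⌋ = $8,393 → take SL $8,393. Book value $11,193.
Year 5 (final): $11,193 − $2,800 = $8,393. Book value $2,800.

$8,393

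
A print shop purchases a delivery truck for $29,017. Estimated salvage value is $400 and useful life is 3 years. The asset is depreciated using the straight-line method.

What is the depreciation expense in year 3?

$9,539

Depreciable base = $29,017 − $400 = $28,617.
Annual expense = $28,617 / 3 = $9,539.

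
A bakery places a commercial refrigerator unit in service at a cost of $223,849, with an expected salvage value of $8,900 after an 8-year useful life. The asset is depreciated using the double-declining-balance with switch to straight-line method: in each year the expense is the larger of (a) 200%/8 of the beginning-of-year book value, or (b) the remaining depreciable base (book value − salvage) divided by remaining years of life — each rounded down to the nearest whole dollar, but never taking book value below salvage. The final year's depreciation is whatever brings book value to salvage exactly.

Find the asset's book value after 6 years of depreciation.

$38,381

Depreciable base = $223,849 − $8,900 = $214,949.
Year 1: DB = ⌊$223,849 × 200%/8⌋ = $55,962; SL = ⌊$214,949/8⌋ = $26,868 → take DB $55,962. Book value $167,887.
Year 2: DB = ⌊$167,887 × 200%/8⌋ = $41,971; SL = ⌊$158,987/7⌋ = $22,712 → take DB $41,971. Book value $125,916.
Year 3: DB = ⌊$125,916 × 200%/8⌋ = $31,479; SL = ⌊$117,016/6⌋ = $19,502 → take DB $31,479. Book value $94,437.
Year 4: DB = ⌊$94,437 × 200%/8⌋ = $23,609; SL = ⌊$85,537/5⌋ = $17,107 → take DB $23,609. Book value $70,828.
Year 5: DB = ⌊$70,828 × 200%/8⌋ = $17,707; SL = ⌊$61,928/4⌋ = $15,482 → take DB $17,707. Book value $53,121.
Year 6: DB = ⌊$53,121 × 200%/8⌋ = $13,280; SL = ⌊$44,221/3⌋ = $14,740 → take SL $14,740. Book value $38,381.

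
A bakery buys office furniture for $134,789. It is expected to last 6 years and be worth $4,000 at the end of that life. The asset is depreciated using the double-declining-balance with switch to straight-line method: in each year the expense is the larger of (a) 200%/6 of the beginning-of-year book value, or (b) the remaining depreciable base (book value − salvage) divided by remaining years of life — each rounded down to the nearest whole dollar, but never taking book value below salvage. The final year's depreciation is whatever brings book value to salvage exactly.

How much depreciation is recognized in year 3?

$19,969

Depreciable base = $134,789 − $4,000 = $130,789.
Year 1: DB = ⌊$134,789 × 200%/6⌋ = $44,929; SL = ⌊$130,789/6⌋ = $21,798 → take DB $44,929. Book value $89,860.
Year 2: DB = ⌊$89,860 × 200%/6⌋ = $29,953; SL = ⌊$85,860/5⌋ = $17,172 → take DB $29,953. Book value $59,907.
Year 3: DB = ⌊$59,907 × 200%/6⌋ = $19,969; SL = ⌊$55,907/4⌋ = $13,976 → take DB $19,969. Book value $39,938.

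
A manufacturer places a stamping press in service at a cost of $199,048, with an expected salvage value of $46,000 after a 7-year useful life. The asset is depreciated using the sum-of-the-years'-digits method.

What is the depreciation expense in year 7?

Depreciable base = $199,048 − $46,000 = $153,048.
Sum of the years' digits = 7+6+5+4+3+2+1 = 28.
Year 1: $153,048 × 7/28 = $38,262. Book value $160,786.
Year 2: $153,048 × 6/28 = $32,796. Book value $127,990.
Year 3: $153,048 × 5/28 = $27,330. Book value $100,660.
Year 4: $153,048 × 4/28 = $21,864. Book value $78,796.
Year 5: $153,048 × 3/28 = $16,398. Book value $62,398.
Year 6: $153,048 × 2/28 = $10,932. Book value $51,466.
Year 7: $153,048 × 1/28 = $5,466. Book value $46,000.

$5,466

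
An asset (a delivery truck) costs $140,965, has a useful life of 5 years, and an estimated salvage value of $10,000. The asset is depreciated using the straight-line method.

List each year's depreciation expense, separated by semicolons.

Depreciable base = $140,965 − $10,000 = $130,965.
Annual expense = $130,965 / 5 = $26,193.
End of year 1: book value $114,772.
End of year 2: book value $88,579.
End of year 3: book value $62,386.
End of year 4: book value $36,193.
End of year 5: book value $10,000.

$26,193; $26,193; $26,193; $26,193; $26,193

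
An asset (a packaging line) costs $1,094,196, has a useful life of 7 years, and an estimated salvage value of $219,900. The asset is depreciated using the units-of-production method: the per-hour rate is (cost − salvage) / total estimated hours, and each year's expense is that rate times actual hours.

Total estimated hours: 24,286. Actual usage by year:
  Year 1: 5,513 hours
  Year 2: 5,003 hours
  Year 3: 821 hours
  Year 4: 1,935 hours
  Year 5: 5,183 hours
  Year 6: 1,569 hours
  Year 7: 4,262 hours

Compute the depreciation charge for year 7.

Depreciable base = $1,094,196 − $219,900 = $874,296.
Rate = $874,296 / 24,286 hours = $36 per hour.
Year 1: 5,513 × $36 = $198,468. Book value $895,728.
Year 2: 5,003 × $36 = $180,108. Book value $715,620.
Year 3: 821 × $36 = $29,556. Book value $686,064.
Year 4: 1,935 × $36 = $69,660. Book value $616,404.
Year 5: 5,183 × $36 = $186,588. Book value $429,816.
Year 6: 1,569 × $36 = $56,484. Book value $373,332.
Year 7: 4,262 × $36 = $153,432. Book value $219,900.

$153,432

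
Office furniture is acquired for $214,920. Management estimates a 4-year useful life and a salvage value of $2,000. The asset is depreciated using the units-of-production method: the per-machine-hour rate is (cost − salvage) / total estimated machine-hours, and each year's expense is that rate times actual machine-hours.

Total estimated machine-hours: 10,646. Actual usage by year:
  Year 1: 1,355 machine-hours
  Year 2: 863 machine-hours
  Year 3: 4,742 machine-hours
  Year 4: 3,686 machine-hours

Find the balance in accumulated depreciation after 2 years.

$44,360

Depreciable base = $214,920 − $2,000 = $212,920.
Rate = $212,920 / 10,646 machine-hours = $20 per machine-hour.
Year 1: 1,355 × $20 = $27,100. Book value $187,820.
Year 2: 863 × $20 = $17,260. Book value $170,560.
Accumulated through year 2 = $214,920 − $170,560 = $44,360.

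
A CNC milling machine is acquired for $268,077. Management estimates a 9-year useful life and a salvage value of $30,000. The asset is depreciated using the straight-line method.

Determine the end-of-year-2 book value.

$215,171

Depreciable base = $268,077 − $30,000 = $238,077.
Annual expense = $238,077 / 9 = $26,453.
End of year 1: book value $241,624.
End of year 2: book value $215,171.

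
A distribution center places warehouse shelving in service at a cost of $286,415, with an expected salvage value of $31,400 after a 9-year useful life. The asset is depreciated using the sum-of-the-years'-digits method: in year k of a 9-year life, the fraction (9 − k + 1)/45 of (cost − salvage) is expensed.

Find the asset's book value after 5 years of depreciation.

Depreciable base = $286,415 − $31,400 = $255,015.
Sum of the years' digits = 9+8+7+6+5+4+3+2+1 = 45.
Year 1: $255,015 × 9/45 = $51,003. Book value $235,412.
Year 2: $255,015 × 8/45 = $45,336. Book value $190,076.
Year 3: $255,015 × 7/45 = $39,669. Book value $150,407.
Year 4: $255,015 × 6/45 = $34,002. Book value $116,405.
Year 5: $255,015 × 5/45 = $28,335. Book value $88,070.

$88,070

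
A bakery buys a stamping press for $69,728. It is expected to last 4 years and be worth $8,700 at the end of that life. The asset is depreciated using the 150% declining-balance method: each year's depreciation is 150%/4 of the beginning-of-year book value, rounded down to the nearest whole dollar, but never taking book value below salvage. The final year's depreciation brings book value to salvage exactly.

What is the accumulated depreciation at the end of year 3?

Depreciable base = $69,728 − $8,700 = $61,028.
Year 1: ⌊$69,728 × 150%/4⌋ = $26,148. Book value $43,580.
Year 2: ⌊$43,580 × 150%/4⌋ = $16,342. Book value $27,238.
Year 3: ⌊$27,238 × 150%/4⌋ = $10,214. Book value $17,024.
Accumulated through year 3 = $69,728 − $17,024 = $52,704.

$52,704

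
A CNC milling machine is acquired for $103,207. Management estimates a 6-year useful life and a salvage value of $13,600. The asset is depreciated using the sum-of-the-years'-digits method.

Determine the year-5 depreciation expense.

$8,534

Depreciable base = $103,207 − $13,600 = $89,607.
Sum of the years' digits = 6+5+4+3+2+1 = 21.
Year 1: $89,607 × 6/21 = $25,602. Book value $77,605.
Year 2: $89,607 × 5/21 = $21,335. Book value $56,270.
Year 3: $89,607 × 4/21 = $17,068. Book value $39,202.
Year 4: $89,607 × 3/21 = $12,801. Book value $26,401.
Year 5: $89,607 × 2/21 = $8,534. Book value $17,867.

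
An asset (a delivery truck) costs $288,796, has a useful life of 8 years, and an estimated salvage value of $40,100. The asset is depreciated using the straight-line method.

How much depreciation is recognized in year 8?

$31,087

Depreciable base = $288,796 − $40,100 = $248,696.
Annual expense = $248,696 / 8 = $31,087.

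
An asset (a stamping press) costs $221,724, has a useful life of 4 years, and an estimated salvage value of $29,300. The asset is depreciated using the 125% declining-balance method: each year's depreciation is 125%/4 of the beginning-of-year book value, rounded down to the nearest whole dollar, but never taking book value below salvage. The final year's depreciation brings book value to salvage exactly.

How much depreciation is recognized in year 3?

$32,750

Depreciable base = $221,724 − $29,300 = $192,424.
Year 1: ⌊$221,724 × 125%/4⌋ = $69,288. Book value $152,436.
Year 2: ⌊$152,436 × 125%/4⌋ = $47,636. Book value $104,800.
Year 3: ⌊$104,800 × 125%/4⌋ = $32,750. Book value $72,050.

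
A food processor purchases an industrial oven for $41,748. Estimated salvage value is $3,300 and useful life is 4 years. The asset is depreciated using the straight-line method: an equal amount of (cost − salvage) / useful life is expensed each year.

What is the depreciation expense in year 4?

Depreciable base = $41,748 − $3,300 = $38,448.
Annual expense = $38,448 / 4 = $9,612.

$9,612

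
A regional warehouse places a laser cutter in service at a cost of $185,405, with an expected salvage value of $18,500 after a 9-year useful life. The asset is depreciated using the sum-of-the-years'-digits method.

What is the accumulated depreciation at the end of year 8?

Depreciable base = $185,405 − $18,500 = $166,905.
Sum of the years' digits = 9+8+7+6+5+4+3+2+1 = 45.
Year 1: $166,905 × 9/45 = $33,381. Book value $152,024.
Year 2: $166,905 × 8/45 = $29,672. Book value $122,352.
Year 3: $166,905 × 7/45 = $25,963. Book value $96,389.
Year 4: $166,905 × 6/45 = $22,254. Book value $74,135.
Year 5: $166,905 × 5/45 = $18,545. Book value $55,590.
Year 6: $166,905 × 4/45 = $14,836. Book value $40,754.
Year 7: $166,905 × 3/45 = $11,127. Book value $29,627.
Year 8: $166,905 × 2/45 = $7,418. Book value $22,209.
Accumulated through year 8 = $185,405 − $22,209 = $163,196.

$163,196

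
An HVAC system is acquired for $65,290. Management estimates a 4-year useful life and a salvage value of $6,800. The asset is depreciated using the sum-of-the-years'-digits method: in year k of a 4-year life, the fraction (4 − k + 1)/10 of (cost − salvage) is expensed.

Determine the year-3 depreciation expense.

$11,698

Depreciable base = $65,290 − $6,800 = $58,490.
Sum of the years' digits = 4+3+2+1 = 10.
Year 1: $58,490 × 4/10 = $23,396. Book value $41,894.
Year 2: $58,490 × 3/10 = $17,547. Book value $24,347.
Year 3: $58,490 × 2/10 = $11,698. Book value $12,649.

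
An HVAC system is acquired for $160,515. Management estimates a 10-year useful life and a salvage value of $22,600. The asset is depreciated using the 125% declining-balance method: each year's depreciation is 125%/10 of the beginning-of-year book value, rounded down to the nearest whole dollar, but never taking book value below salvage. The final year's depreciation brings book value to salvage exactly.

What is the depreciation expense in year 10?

Depreciable base = $160,515 − $22,600 = $137,915.
Year 1: ⌊$160,515 × 125%/10⌋ = $20,064. Book value $140,451.
Year 2: ⌊$140,451 × 125%/10⌋ = $17,556. Book value $122,895.
Year 3: ⌊$122,895 × 125%/10⌋ = $15,361. Book value $107,534.
Year 4: ⌊$107,534 × 125%/10⌋ = $13,441. Book value $94,093.
Year 5: ⌊$94,093 × 125%/10⌋ = $11,761. Book value $82,332.
Year 6: ⌊$82,332 × 125%/10⌋ = $10,291. Book value $72,041.
Year 7: ⌊$72,041 × 125%/10⌋ = $9,005. Book value $63,036.
Year 8: ⌊$63,036 × 125%/10⌋ = $7,879. Book value $55,157.
Year 9: ⌊$55,157 × 125%/10⌋ = $6,894. Book value $48,263.
Year 10 (final): $48,263 − $22,600 = $25,663. Book value $22,600.

$25,663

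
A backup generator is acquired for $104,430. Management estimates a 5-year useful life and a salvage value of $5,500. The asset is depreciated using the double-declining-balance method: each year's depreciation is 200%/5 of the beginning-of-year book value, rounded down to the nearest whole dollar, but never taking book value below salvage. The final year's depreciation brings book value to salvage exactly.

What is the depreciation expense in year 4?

Depreciable base = $104,430 − $5,500 = $98,930.
Year 1: ⌊$104,430 × 200%/5⌋ = $41,772. Book value $62,658.
Year 2: ⌊$62,658 × 200%/5⌋ = $25,063. Book value $37,595.
Year 3: ⌊$37,595 × 200%/5⌋ = $15,038. Book value $22,557.
Year 4: ⌊$22,557 × 200%/5⌋ = $9,022. Book value $13,535.

$9,022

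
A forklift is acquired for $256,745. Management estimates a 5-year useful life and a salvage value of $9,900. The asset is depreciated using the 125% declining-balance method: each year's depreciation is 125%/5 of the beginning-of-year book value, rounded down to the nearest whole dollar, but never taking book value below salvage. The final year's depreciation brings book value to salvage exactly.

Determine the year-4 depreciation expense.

Depreciable base = $256,745 − $9,900 = $246,845.
Year 1: ⌊$256,745 × 125%/5⌋ = $64,186. Book value $192,559.
Year 2: ⌊$192,559 × 125%/5⌋ = $48,139. Book value $144,420.
Year 3: ⌊$144,420 × 125%/5⌋ = $36,105. Book value $108,315.
Year 4: ⌊$108,315 × 125%/5⌋ = $27,078. Book value $81,237.

$27,078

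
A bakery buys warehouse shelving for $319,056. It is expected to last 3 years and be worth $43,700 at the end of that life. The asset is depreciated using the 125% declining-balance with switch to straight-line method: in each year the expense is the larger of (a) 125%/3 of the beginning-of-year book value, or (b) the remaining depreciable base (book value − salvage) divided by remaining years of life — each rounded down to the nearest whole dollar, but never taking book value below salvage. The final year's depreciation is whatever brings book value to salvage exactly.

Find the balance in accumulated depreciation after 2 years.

$210,488

Depreciable base = $319,056 − $43,700 = $275,356.
Year 1: DB = ⌊$319,056 × 125%/3⌋ = $132,940; SL = ⌊$275,356/3⌋ = $91,785 → take DB $132,940. Book value $186,116.
Year 2: DB = ⌊$186,116 × 125%/3⌋ = $77,548; SL = ⌊$142,416/2⌋ = $71,208 → take DB $77,548. Book value $108,568.
Accumulated through year 2 = $319,056 − $108,568 = $210,488.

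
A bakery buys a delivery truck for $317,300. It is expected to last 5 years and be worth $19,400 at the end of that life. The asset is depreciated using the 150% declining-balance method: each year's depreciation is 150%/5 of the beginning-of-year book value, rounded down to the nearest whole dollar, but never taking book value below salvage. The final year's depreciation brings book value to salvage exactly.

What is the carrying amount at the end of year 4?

$76,184

Depreciable base = $317,300 − $19,400 = $297,900.
Year 1: ⌊$317,300 × 150%/5⌋ = $95,190. Book value $222,110.
Year 2: ⌊$222,110 × 150%/5⌋ = $66,633. Book value $155,477.
Year 3: ⌊$155,477 × 150%/5⌋ = $46,643. Book value $108,834.
Year 4: ⌊$108,834 × 150%/5⌋ = $32,650. Book value $76,184.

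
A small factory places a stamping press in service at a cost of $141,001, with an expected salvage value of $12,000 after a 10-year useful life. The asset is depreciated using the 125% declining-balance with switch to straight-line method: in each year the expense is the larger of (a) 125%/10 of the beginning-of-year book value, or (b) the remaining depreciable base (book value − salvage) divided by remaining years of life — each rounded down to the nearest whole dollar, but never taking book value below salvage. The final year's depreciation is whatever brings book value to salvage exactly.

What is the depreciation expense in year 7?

Depreciable base = $141,001 − $12,000 = $129,001.
Year 1: DB = ⌊$141,001 × 125%/10⌋ = $17,625; SL = ⌊$129,001/10⌋ = $12,900 → take DB $17,625. Book value $123,376.
Year 2: DB = ⌊$123,376 × 125%/10⌋ = $15,422; SL = ⌊$111,376/9⌋ = $12,375 → take DB $15,422. Book value $107,954.
Year 3: DB = ⌊$107,954 × 125%/10⌋ = $13,494; SL = ⌊$95,954/8⌋ = $11,994 → take DB $13,494. Book value $94,460.
Year 4: DB = ⌊$94,460 × 125%/10⌋ = $11,807; SL = ⌊$82,460/7⌋ = $11,780 → take DB $11,807. Book value $82,653.
Year 5: DB = ⌊$82,653 × 125%/10⌋ = $10,331; SL = ⌊$70,653/6⌋ = $11,775 → take SL $11,775. Book value $70,878.
Year 6: DB = ⌊$70,878 × 125%/10⌋ = $8,859; SL = ⌊$58,878/5⌋ = $11,775 → take SL $11,775. Book value $59,103.
Year 7: DB = ⌊$59,103 × 125%/10⌋ = $7,387; SL = ⌊$47,103/4⌋ = $11,775 → take SL $11,775. Book value $47,328.

$11,775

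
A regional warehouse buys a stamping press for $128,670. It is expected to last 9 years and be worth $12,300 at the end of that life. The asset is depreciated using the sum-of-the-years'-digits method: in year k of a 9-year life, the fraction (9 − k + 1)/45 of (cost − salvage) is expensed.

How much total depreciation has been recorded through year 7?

Depreciable base = $128,670 − $12,300 = $116,370.
Sum of the years' digits = 9+8+7+6+5+4+3+2+1 = 45.
Year 1: $116,370 × 9/45 = $23,274. Book value $105,396.
Year 2: $116,370 × 8/45 = $20,688. Book value $84,708.
Year 3: $116,370 × 7/45 = $18,102. Book value $66,606.
Year 4: $116,370 × 6/45 = $15,516. Book value $51,090.
Year 5: $116,370 × 5/45 = $12,930. Book value $38,160.
Year 6: $116,370 × 4/45 = $10,344. Book value $27,816.
Year 7: $116,370 × 3/45 = $7,758. Book value $20,058.
Accumulated through year 7 = $128,670 − $20,058 = $108,612.

$108,612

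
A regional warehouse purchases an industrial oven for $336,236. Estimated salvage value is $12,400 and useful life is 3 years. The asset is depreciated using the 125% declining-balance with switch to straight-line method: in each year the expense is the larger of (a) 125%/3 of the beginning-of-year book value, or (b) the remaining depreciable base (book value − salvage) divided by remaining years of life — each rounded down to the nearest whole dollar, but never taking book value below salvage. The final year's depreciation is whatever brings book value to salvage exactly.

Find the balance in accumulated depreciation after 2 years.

$231,967

Depreciable base = $336,236 − $12,400 = $323,836.
Year 1: DB = ⌊$336,236 × 125%/3⌋ = $140,098; SL = ⌊$323,836/3⌋ = $107,945 → take DB $140,098. Book value $196,138.
Year 2: DB = ⌊$196,138 × 125%/3⌋ = $81,724; SL = ⌊$183,738/2⌋ = $91,869 → take SL $91,869. Book value $104,269.
Accumulated through year 2 = $336,236 − $104,269 = $231,967.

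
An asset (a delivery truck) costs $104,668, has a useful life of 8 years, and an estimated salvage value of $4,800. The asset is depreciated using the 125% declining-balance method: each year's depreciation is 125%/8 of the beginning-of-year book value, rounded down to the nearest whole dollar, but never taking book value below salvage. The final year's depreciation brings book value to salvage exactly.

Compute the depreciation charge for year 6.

Depreciable base = $104,668 − $4,800 = $99,868.
Year 1: ⌊$104,668 × 125%/8⌋ = $16,354. Book value $88,314.
Year 2: ⌊$88,314 × 125%/8⌋ = $13,799. Book value $74,515.
Year 3: ⌊$74,515 × 125%/8⌋ = $11,642. Book value $62,873.
Year 4: ⌊$62,873 × 125%/8⌋ = $9,823. Book value $53,050.
Year 5: ⌊$53,050 × 125%/8⌋ = $8,289. Book value $44,761.
Year 6: ⌊$44,761 × 125%/8⌋ = $6,993. Book value $37,768.

$6,993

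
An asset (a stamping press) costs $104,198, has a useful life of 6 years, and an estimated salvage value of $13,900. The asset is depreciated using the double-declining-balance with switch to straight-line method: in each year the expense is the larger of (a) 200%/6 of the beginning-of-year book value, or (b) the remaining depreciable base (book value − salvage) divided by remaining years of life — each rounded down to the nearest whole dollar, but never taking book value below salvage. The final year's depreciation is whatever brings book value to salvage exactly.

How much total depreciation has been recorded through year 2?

Depreciable base = $104,198 − $13,900 = $90,298.
Year 1: DB = ⌊$104,198 × 200%/6⌋ = $34,732; SL = ⌊$90,298/6⌋ = $15,049 → take DB $34,732. Book value $69,466.
Year 2: DB = ⌊$69,466 × 200%/6⌋ = $23,155; SL = ⌊$55,566/5⌋ = $11,113 → take DB $23,155. Book value $46,311.
Accumulated through year 2 = $104,198 − $46,311 = $57,887.

$57,887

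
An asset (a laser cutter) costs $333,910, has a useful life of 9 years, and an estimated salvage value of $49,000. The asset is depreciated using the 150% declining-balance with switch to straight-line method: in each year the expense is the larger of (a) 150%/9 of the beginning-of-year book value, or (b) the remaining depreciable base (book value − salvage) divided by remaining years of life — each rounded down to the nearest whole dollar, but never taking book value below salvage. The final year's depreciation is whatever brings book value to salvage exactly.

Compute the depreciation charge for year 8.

Depreciable base = $333,910 − $49,000 = $284,910.
Year 1: DB = ⌊$333,910 × 150%/9⌋ = $55,651; SL = ⌊$284,910/9⌋ = $31,656 → take DB $55,651. Book value $278,259.
Year 2: DB = ⌊$278,259 × 150%/9⌋ = $46,376; SL = ⌊$229,259/8⌋ = $28,657 → take DB $46,376. Book value $231,883.
Year 3: DB = ⌊$231,883 × 150%/9⌋ = $38,647; SL = ⌊$182,883/7⌋ = $26,126 → take DB $38,647. Book value $193,236.
Year 4: DB = ⌊$193,236 × 150%/9⌋ = $32,206; SL = ⌊$144,236/6⌋ = $24,039 → take DB $32,206. Book value $161,030.
Year 5: DB = ⌊$161,030 × 150%/9⌋ = $26,838; SL = ⌊$112,030/5⌋ = $22,406 → take DB $26,838. Book value $134,192.
Year 6: DB = ⌊$134,192 × 150%/9⌋ = $22,365; SL = ⌊$85,192/4⌋ = $21,298 → take DB $22,365. Book value $111,827.
Year 7: DB = ⌊$111,827 × 150%/9⌋ = $18,637; SL = ⌊$62,827/3⌋ = $20,942 → take SL $20,942. Book value $90,885.
Year 8: DB = ⌊$90,885 × 150%/9⌋ = $15,147; SL = ⌊$41,885/2⌋ = $20,942 → take SL $20,942. Book value $69,943.

$20,942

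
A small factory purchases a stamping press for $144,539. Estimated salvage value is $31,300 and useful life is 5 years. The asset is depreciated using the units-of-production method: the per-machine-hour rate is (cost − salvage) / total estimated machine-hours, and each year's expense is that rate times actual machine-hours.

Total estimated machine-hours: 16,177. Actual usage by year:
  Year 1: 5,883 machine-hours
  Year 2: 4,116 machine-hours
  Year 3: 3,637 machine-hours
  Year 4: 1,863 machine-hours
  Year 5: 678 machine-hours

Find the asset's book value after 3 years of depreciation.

$49,087

Depreciable base = $144,539 − $31,300 = $113,239.
Rate = $113,239 / 16,177 machine-hours = $7 per machine-hour.
Year 1: 5,883 × $7 = $41,181. Book value $103,358.
Year 2: 4,116 × $7 = $28,812. Book value $74,546.
Year 3: 3,637 × $7 = $25,459. Book value $49,087.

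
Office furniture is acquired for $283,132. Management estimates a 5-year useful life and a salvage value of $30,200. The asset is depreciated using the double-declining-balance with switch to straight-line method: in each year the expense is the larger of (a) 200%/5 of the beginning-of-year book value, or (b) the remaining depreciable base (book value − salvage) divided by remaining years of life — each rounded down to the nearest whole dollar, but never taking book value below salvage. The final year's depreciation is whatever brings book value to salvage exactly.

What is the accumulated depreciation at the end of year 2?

$181,204

Depreciable base = $283,132 − $30,200 = $252,932.
Year 1: DB = ⌊$283,132 × 200%/5⌋ = $113,252; SL = ⌊$252,932/5⌋ = $50,586 → take DB $113,252. Book value $169,880.
Year 2: DB = ⌊$169,880 × 200%/5⌋ = $67,952; SL = ⌊$139,680/4⌋ = $34,920 → take DB $67,952. Book value $101,928.
Accumulated through year 2 = $283,132 − $101,928 = $181,204.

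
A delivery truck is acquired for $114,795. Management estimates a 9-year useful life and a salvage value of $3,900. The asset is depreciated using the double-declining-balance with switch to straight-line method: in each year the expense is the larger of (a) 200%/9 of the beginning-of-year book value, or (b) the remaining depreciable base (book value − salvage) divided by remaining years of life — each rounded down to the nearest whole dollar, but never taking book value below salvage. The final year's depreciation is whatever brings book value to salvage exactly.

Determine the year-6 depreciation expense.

$7,261

Depreciable base = $114,795 − $3,900 = $110,895.
Year 1: DB = ⌊$114,795 × 200%/9⌋ = $25,510; SL = ⌊$110,895/9⌋ = $12,321 → take DB $25,510. Book value $89,285.
Year 2: DB = ⌊$89,285 × 200%/9⌋ = $19,841; SL = ⌊$85,385/8⌋ = $10,673 → take DB $19,841. Book value $69,444.
Year 3: DB = ⌊$69,444 × 200%/9⌋ = $15,432; SL = ⌊$65,544/7⌋ = $9,363 → take DB $15,432. Book value $54,012.
Year 4: DB = ⌊$54,012 × 200%/9⌋ = $12,002; SL = ⌊$50,112/6⌋ = $8,352 → take DB $12,002. Book value $42,010.
Year 5: DB = ⌊$42,010 × 200%/9⌋ = $9,335; SL = ⌊$38,110/5⌋ = $7,622 → take DB $9,335. Book value $32,675.
Year 6: DB = ⌊$32,675 × 200%/9⌋ = $7,261; SL = ⌊$28,775/4⌋ = $7,193 → take DB $7,261. Book value $25,414.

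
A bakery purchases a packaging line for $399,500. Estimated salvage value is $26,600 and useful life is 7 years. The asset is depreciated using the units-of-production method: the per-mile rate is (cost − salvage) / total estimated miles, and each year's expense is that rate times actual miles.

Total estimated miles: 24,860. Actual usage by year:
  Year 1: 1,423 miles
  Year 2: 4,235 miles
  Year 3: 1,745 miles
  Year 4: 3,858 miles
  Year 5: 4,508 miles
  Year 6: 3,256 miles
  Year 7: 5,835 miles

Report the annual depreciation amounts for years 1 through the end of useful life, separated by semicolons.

$21,345; $63,525; $26,175; $57,870; $67,620; $48,840; $87,525

Depreciable base = $399,500 − $26,600 = $372,900.
Rate = $372,900 / 24,860 miles = $15 per mile.
Year 1: 1,423 × $15 = $21,345. Book value $378,155.
Year 2: 4,235 × $15 = $63,525. Book value $314,630.
Year 3: 1,745 × $15 = $26,175. Book value $288,455.
Year 4: 3,858 × $15 = $57,870. Book value $230,585.
Year 5: 4,508 × $15 = $67,620. Book value $162,965.
Year 6: 3,256 × $15 = $48,840. Book value $114,125.
Year 7: 5,835 × $15 = $87,525. Book value $26,600.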